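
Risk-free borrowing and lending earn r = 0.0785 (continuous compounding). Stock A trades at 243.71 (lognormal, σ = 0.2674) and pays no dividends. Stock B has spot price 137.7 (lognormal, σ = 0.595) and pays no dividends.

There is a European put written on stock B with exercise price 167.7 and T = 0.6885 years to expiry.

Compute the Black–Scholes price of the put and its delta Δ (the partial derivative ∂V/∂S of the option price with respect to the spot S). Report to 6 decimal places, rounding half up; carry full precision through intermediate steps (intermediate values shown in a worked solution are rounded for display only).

price = 40.679937
Δ = -0.517108

σ√T = 0.595·√0.6885 = 0.493707
d₁ = (ln(S/K) + (r+σ²/2)T) / (σ√T) = (ln(137.7/167.7) + (0.0785+0.595²/2)·0.6885) / 0.493707 = (-0.197099 + 0.175920) / 0.493707 = -0.042898
d₂ = d₁ − σ√T = -0.042898 − 0.493707 = -0.536604
e^{−rT} = 0.947387
N(−d₁) = 0.517108,  N(−d₂) = 0.704230
Put price V = K·e^{−rT}·N(−d₂) − S·N(−d₁) = 111.885775 − 71.205838 = 40.679937
Δ = −N(−d₁) = -0.517108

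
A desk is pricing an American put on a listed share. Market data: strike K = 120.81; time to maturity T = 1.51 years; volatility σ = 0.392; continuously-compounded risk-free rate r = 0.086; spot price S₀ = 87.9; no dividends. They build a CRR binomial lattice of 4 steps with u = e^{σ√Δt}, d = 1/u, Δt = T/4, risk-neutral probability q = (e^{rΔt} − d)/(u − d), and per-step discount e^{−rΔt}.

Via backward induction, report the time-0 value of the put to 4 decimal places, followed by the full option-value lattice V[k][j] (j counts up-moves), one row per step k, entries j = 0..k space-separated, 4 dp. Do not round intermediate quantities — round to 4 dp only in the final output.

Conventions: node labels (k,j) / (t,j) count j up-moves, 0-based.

price = 34.1530
tree:
34.1530
51.7241 19.3489
66.5112 32.9100 7.4679
78.1333 51.7241 15.6770 0.0000
87.2678 66.5112 32.9100 0.0000 0.0000

Δt=0.37750, u=1.27233, d=0.78596, q=0.50792, disc=e^(-rΔt)=0.96806
k=4 terminal: V=max(K-S,0) → 87.2678 66.5112 32.9100 0.0000 0.0000
k=3: j=0 S=42.6767 intr=78.1333 cont=74.2742 V=78.1333[EX]; j=1 S=69.0859 intr=51.7241 cont=47.8650 V=51.7241[EX]; j=2 S=111.8377 intr=8.9723 cont=15.6770 V=15.6770[hold]; j=3 S=181.0451 intr=0.0000 cont=0.0000 V=0.0000[hold]
k=2: j=0 S=54.2988 intr=66.5112 cont=62.6521 V=66.5112[EX]; j=1 S=87.9000 intr=32.9100 cont=32.3476 V=32.9100[EX]; j=2 S=142.2943 intr=0.0000 cont=7.4679 V=7.4679[hold]
k=1: j=0 S=69.0859 intr=51.7241 cont=47.8650 V=51.7241[EX]; j=1 S=111.8377 intr=8.9723 cont=19.3489 V=19.3489[hold]
k=0: j=0 S=87.9000 intr=32.9100 cont=34.1530 V=34.1530[hold]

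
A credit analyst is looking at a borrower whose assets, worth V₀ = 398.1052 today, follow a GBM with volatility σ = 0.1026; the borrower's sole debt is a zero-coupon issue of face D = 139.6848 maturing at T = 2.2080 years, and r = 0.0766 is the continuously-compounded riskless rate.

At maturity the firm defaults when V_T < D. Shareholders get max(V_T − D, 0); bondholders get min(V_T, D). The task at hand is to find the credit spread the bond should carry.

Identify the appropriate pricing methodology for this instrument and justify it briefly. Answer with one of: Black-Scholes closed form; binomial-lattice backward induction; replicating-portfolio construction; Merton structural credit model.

Key observation: the asked-for credit quantity lives on the firm's capital structure — asset value, asset volatility, debt face 139.6848 — which is the structural model's domain.

framework: Merton structural credit model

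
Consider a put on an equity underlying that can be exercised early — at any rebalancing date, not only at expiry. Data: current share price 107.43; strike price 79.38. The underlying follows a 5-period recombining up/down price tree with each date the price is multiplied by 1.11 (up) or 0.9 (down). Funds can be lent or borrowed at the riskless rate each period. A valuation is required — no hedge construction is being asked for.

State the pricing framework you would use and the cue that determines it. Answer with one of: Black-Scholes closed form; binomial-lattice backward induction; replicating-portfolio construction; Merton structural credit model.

framework: binomial-lattice backward induction

Key observation: early exercise of the strike-79.38 put must be checked at each of the 5 dates (spot 107.43), which forces a node-by-node comparison of intrinsic and continuation value backward from expiry.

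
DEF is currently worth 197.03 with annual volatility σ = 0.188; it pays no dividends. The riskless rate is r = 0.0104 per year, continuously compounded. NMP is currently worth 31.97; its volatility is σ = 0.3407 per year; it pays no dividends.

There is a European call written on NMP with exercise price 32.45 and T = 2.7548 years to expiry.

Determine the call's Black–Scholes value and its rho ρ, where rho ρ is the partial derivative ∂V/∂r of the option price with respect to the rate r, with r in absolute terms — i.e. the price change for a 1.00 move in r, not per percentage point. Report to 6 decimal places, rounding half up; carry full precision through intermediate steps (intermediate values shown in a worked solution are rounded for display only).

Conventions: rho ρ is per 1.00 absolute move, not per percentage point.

price = 7.288979
ρ = 34.576958

σ√T = 0.3407·√2.7548 = 0.565480
d₁ = (ln(S/K) + (r+σ²/2)T) / (σ√T) = (ln(31.97/32.45) + (0.0104+0.3407²/2)·2.7548) / 0.565480 = (-0.014902 + 0.188534) / 0.565480 = 0.307051
d₂ = d₁ − σ√T = 0.307051 − 0.565480 = -0.258429
e^{−rT} = 0.971757
N(d₁) = 0.620598,  N(d₂) = 0.398038
Call price V = S·N(d₁) − K·e^{−rT}·N(d₂) = 19.840510 − 12.551531 = 7.288979
ρ = K·T·e^{−rT}·N(d₂) = 34.576958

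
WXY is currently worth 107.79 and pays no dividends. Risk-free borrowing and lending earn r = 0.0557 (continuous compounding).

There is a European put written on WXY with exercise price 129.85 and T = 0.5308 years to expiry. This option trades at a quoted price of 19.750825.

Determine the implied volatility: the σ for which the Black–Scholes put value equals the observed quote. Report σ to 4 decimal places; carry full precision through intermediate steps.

sigma = 0.2128

At σ = 0.2128 the Black–Scholes value reproduces the quote:
σ√T = 0.2128·√0.5308 = 0.155038
d₁ = (ln(S/K) + (r+σ²/2)T) / (σ√T) = (ln(107.79/129.85) + (0.0557+0.2128²/2)·0.5308) / 0.155038 = (-0.186195 + 0.041584) / 0.155038 = -0.932749
d₂ = d₁ − σ√T = -0.932749 − 0.155038 = -1.087786
e^{−rT} = 0.970867
N(−d₁) = 0.824525,  N(−d₂) = 0.861655
V = K·e^{−rT}·N(−d₂) − S·N(−d₁) = 108.626394 − 88.875568 = 19.750825 (matching the quote); vega is positive throughout, so no other σ reproduces this price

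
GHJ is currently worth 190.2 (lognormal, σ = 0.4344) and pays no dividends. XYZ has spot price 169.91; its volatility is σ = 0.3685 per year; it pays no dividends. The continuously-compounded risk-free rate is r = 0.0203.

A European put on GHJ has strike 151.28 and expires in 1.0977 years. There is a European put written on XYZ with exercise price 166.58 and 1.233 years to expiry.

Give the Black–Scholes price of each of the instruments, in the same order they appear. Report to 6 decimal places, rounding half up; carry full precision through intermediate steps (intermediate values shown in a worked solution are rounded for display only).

price(GHJ put K=151.28) = 13.724762
price(XYZ put K=166.58) = 23.375642

[GHJ put K=151.28]
σ√T = 0.4344·√1.0977 = 0.455126
d₁ = (ln(S/K) + (r+σ²/2)T) / (σ√T) = (ln(190.2/151.28) + (0.0203+0.4344²/2)·1.0977) / 0.455126 = (0.228944 + 0.125853) / 0.455126 = 0.779557
d₂ = d₁ − σ√T = 0.779557 − 0.455126 = 0.324431
e^{−rT} = 0.977963
N(−d₁) = 0.217826,  N(−d₂) = 0.372806
price = K·e^{−rT}·N(−d₂) − S·N(−d₁) = 55.155210 − 41.430448 = 13.724762
[XYZ put K=166.58]
σ√T = 0.3685·√1.233 = 0.409184
d₁ = (ln(S/K) + (r+σ²/2)T) / (σ√T) = (ln(169.91/166.58) + (0.0203+0.3685²/2)·1.233) / 0.409184 = (0.019793 + 0.108746) / 0.409184 = 0.314135
d₂ = d₁ − σ√T = 0.314135 − 0.409184 = -0.095050
e^{−rT} = 0.975281
N(−d₁) = 0.376709,  N(−d₂) = 0.537862
price = K·e^{−rT}·N(−d₂) − S·N(−d₁) = 87.382327 − 64.006685 = 23.375642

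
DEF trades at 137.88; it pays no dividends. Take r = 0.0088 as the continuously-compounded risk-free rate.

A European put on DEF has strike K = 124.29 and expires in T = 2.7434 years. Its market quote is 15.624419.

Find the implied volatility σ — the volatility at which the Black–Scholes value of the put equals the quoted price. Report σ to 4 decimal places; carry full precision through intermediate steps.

At σ = 0.2707 the Black–Scholes value reproduces the quote:
σ√T = 0.2707·√2.7434 = 0.448366
d₁ = (ln(S/K) + (r+σ²/2)T) / (σ√T) = (ln(137.88/124.29) + (0.0088+0.2707²/2)·2.7434) / 0.448366 = (0.103766 + 0.124658) / 0.448366 = 0.509459
d₂ = d₁ − σ√T = 0.509459 − 0.448366 = 0.061093
e^{−rT} = 0.976147
N(−d₁) = 0.305215,  N(−d₂) = 0.475643
V = K·e^{−rT}·N(−d₂) − S·N(−d₁) = 57.707495 − 42.083076 = 15.624419 (equal to the quote); since ∂V/∂σ > 0 for all σ, the implied volatility is unique

sigma = 0.2707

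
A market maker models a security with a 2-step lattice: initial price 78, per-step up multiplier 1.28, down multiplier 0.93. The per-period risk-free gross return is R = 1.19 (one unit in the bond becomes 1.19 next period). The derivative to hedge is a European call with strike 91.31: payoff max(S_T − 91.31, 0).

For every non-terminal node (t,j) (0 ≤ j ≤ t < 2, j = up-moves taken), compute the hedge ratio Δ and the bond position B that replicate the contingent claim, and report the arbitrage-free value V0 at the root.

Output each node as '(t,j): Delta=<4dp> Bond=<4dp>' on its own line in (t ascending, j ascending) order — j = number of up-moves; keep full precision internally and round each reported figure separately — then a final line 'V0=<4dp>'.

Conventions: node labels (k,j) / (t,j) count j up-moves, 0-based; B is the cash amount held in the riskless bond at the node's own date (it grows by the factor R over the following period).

(0,0): Delta=0.8112 Bond=-48.6430
(1,0): Delta=0.0607 Bond=-3.4413
(1,1): Delta=1.0000 Bond=-76.7311
V0=14.6336

No-arbitrage ⇒ martingale measure with p* = (R−d)/(u−d) = 0.7429.
Payoffs at expiry: V(2,0)=0.0000, V(2,1)=1.5412, V(2,2)=36.4852
  t=1,j=0: stock 72.5400 → up 92.8512 (V=1.5412), down 67.4622 (V=0.0000). Price 0.9621; hedge Δ=0.0607, bond B=-3.4413.
  t=1,j=1: stock 99.8400 → up 127.7952 (V=36.4852), down 92.8512 (V=1.5412). Price 23.1089; hedge Δ=1.0000, bond B=-76.7311.
  t=0,j=0: stock 78.0000 → up 99.8400 (V=23.1089), down 72.5400 (V=0.9621). Price 14.6336; hedge Δ=0.8112, bond B=-48.6430.
Sanity check at the root: Δ(0,0)·S0 + B(0,0) reproduces V0 = 14.6336.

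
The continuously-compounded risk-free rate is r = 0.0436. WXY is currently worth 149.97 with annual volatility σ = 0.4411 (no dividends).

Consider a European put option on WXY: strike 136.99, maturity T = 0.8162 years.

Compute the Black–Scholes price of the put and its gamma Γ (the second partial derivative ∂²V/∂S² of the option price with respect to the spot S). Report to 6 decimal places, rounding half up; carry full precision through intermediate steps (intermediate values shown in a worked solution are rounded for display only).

price = 14.487946
Γ = 0.005844

σ√T = 0.4411·√0.8162 = 0.398506
d₁ = (ln(S/K) + (r+σ²/2)T) / (σ√T) = (ln(149.97/136.99) + (0.0436+0.4411²/2)·0.8162) / 0.398506 = (0.090527 + 0.114990) / 0.398506 = 0.515719
d₂ = d₁ − σ√T = 0.515719 − 0.398506 = 0.117213
e^{−rT} = 0.965039
N(−d₁) = 0.303025,  N(−d₂) = 0.453346
Put price V = K·e^{−rT}·N(−d₂) − S·N(−d₁) = 59.932655 − 45.444709 = 14.487946
φ(d₁) = (1/√(2π))·e^{−d₁²/2} = 0.349266
Γ = φ(d₁) / (S·σ·√T) = 0.005844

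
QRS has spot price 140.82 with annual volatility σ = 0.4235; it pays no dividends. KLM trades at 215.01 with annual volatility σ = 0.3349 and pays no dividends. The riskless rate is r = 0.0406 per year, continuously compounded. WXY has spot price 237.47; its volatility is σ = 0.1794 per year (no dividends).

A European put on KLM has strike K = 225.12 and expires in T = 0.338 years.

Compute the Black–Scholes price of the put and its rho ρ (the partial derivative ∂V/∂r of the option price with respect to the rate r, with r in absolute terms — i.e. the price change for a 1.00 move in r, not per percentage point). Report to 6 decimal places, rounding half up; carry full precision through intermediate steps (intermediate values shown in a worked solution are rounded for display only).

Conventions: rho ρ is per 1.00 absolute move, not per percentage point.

price = 20.699474
ρ = -45.307795

σ√T = 0.3349·√0.338 = 0.194703
d₁ = (ln(S/K) + (r+σ²/2)T) / (σ√T) = (ln(215.01/225.12) + (0.0406+0.3349²/2)·0.338) / 0.194703 = (-0.045949 + 0.032678) / 0.194703 = -0.068163
d₂ = d₁ − σ√T = -0.068163 − 0.194703 = -0.262866
e^{−rT} = 0.986371
N(−d₁) = 0.527172,  N(−d₂) = 0.603673
Put price V = K·e^{−rT}·N(−d₂) − S·N(−d₁) = 134.046731 − 113.347258 = 20.699474
ρ = −K·T·e^{−rT}·N(−d₂) = -45.307795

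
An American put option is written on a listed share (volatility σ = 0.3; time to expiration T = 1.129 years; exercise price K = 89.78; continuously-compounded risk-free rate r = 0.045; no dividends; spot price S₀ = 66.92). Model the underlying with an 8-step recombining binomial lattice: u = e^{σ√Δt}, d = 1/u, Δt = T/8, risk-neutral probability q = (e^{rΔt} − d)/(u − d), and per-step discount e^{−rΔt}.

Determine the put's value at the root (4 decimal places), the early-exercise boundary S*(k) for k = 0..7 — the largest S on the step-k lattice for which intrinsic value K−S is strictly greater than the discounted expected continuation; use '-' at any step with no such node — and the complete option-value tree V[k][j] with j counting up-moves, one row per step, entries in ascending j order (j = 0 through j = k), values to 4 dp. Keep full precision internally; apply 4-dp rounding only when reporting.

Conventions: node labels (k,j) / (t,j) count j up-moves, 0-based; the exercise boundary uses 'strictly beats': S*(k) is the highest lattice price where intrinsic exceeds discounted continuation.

Δt=0.14113  u=1.11930  d=0.89342  q=0.50006  discount=0.99367
step 8 (expiry): payoffs max(K−S,0) = 62.6158 55.7481 47.1440 36.3646 22.8600 5.9411 0.0000 0.0000 0.0000
step 7: (k=7,j=0): S=30.4048, K−S=59.3752, hold=58.8069 ⇒ V=59.3752 exercise | (k=7,j=1): S=38.0918, K−S=51.6882, hold=51.1199 ⇒ V=51.6882 exercise | (k=7,j=2): S=47.7223, K−S=42.0577, hold=41.4894 ⇒ V=42.0577 exercise | (k=7,j=3): S=59.7876, K−S=29.9924, hold=29.4241 ⇒ V=29.9924 exercise | (k=7,j=4): S=74.9033, K−S=14.8767, hold=14.3084 ⇒ V=14.8767 exercise | (k=7,j=5): S=93.8406, K−S=0.0000, hold=2.9514 ⇒ V=2.9514 continue | (k=7,j=6): S=117.5657, K−S=0.0000, hold=0.0000 ⇒ V=0.0000 continue | (k=7,j=7): S=147.2890, K−S=0.0000, hold=0.0000 ⇒ V=0.0000 continue  boundary S*=74.9033
step 6: (k=6,j=0): S=34.0319, K−S=55.7481, hold=55.1797 ⇒ V=55.7481 exercise | (k=6,j=1): S=42.6360, K−S=47.1440, hold=46.5757 ⇒ V=47.1440 exercise | (k=6,j=2): S=53.4154, K−S=36.3646, hold=35.7963 ⇒ V=36.3646 exercise | (k=6,j=3): S=66.9200, K−S=22.8600, hold=22.2916 ⇒ V=22.8600 exercise | (k=6,j=4): S=83.8389, K−S=5.9411, hold=8.8569 ⇒ V=8.8569 continue | (k=6,j=5): S=105.0354, K−S=0.0000, hold=1.4662 ⇒ V=1.4662 continue | (k=6,j=6): S=131.5908, K−S=0.0000, hold=0.0000 ⇒ V=0.0000 continue  boundary S*=66.9200
step 5: (k=5,j=0): S=38.0918, K−S=51.6882, hold=51.1199 ⇒ V=51.6882 exercise | (k=5,j=1): S=47.7223, K−S=42.0577, hold=41.4894 ⇒ V=42.0577 exercise | (k=5,j=2): S=59.7876, K−S=29.9924, hold=29.4241 ⇒ V=29.9924 exercise | (k=5,j=3): S=74.9033, K−S=14.8767, hold=15.7572 ⇒ V=15.7572 continue | (k=5,j=4): S=93.8406, K−S=0.0000, hold=5.1284 ⇒ V=5.1284 continue | (k=5,j=5): S=117.5657, K−S=0.0000, hold=0.7284 ⇒ V=0.7284 continue  boundary S*=59.7876
step 4: (k=4,j=0): S=42.6360, K−S=47.1440, hold=46.5757 ⇒ V=47.1440 exercise | (k=4,j=1): S=53.4154, K−S=36.3646, hold=35.7963 ⇒ V=36.3646 exercise | (k=4,j=2): S=66.9200, K−S=22.8600, hold=22.7292 ⇒ V=22.8600 exercise | (k=4,j=3): S=83.8389, K−S=5.9411, hold=10.3761 ⇒ V=10.3761 continue | (k=4,j=4): S=105.0354, K−S=0.0000, hold=2.9096 ⇒ V=2.9096 continue  boundary S*=66.9200
step 3: (k=3,j=0): S=47.7223, K−S=42.0577, hold=41.4894 ⇒ V=42.0577 exercise | (k=3,j=1): S=59.7876, K−S=29.9924, hold=29.4241 ⇒ V=29.9924 exercise | (k=3,j=2): S=74.9033, K−S=14.8767, hold=16.5121 ⇒ V=16.5121 continue | (k=3,j=3): S=93.8406, K−S=0.0000, hold=6.6003 ⇒ V=6.6003 continue  boundary S*=59.7876
step 2: (k=2,j=0): S=53.4154, K−S=36.3646, hold=35.7963 ⇒ V=36.3646 exercise | (k=2,j=1): S=66.9200, K−S=22.8600, hold=23.1043 ⇒ V=23.1043 continue | (k=2,j=2): S=83.8389, K−S=5.9411, hold=11.4825 ⇒ V=11.4825 continue  boundary S*=53.4154
step 1: (k=1,j=0): S=59.7876, K−S=29.9924, hold=29.5454 ⇒ V=29.9924 exercise | (k=1,j=1): S=74.9033, K−S=14.8767, hold=17.1832 ⇒ V=17.1832 continue  boundary S*=59.7876
step 0: (k=0,j=0): S=66.9200, K−S=22.8600, hold=23.4377 ⇒ V=23.4377 continue  boundary S*=-

price = 23.4377
boundary = - 59.7876 53.4154 59.7876 66.9200 59.7876 66.9200 74.9033
tree:
23.4377
29.9924 17.1832
36.3646 23.1043 11.4825
42.0577 29.9924 16.5121 6.6003
47.1440 36.3646 22.8600 10.3761 2.9096
51.6882 42.0577 29.9924 15.7572 5.1284 0.7284
55.7481 47.1440 36.3646 22.8600 8.8569 1.4662 0.0000
59.3752 51.6882 42.0577 29.9924 14.8767 2.9514 0.0000 0.0000
62.6158 55.7481 47.1440 36.3646 22.8600 5.9411 0.0000 0.0000 0.0000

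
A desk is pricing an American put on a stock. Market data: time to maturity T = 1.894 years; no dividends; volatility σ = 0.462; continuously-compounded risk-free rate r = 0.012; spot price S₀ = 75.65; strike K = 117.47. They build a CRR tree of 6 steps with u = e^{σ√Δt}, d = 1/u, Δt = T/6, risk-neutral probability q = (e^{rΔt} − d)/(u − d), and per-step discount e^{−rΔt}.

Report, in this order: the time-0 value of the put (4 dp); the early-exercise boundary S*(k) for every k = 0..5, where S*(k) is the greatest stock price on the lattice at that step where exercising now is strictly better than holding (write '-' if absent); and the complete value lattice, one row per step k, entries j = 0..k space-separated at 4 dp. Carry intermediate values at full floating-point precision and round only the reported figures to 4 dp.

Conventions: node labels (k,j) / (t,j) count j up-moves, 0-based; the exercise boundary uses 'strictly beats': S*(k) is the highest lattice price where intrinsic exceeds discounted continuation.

price = 48.6347
boundary = - - 45.0141 34.7231 45.0141 58.3551
tree:
48.6347
60.4826 34.1367
72.4559 45.9281 19.5856
82.7469 59.2177 29.5918 7.1568
90.6852 72.4559 43.0601 12.8906 0.0000
96.8087 82.7469 59.1149 23.2182 0.0000 0.0000
101.5322 90.6852 72.4559 41.8200 0.0000 0.0000 0.0000

Δt=0.31567, u=1.29637, d=0.77138, q=0.44270, disc=e^(-rΔt)=0.99622
k=6 terminal: V=max(K-S,0) → 101.5322 90.6852 72.4559 41.8200 0.0000 0.0000 0.0000
k=5: j=0 S=20.6613 intr=96.8087 cont=96.3646 V=96.8087[EX]; j=1 S=34.7231 intr=82.7469 cont=82.3028 V=82.7469[EX]; j=2 S=58.3551 intr=59.1149 cont=58.6708 V=59.1149[EX]; j=3 S=98.0707 intr=19.3993 cont=23.2182 V=23.2182[hold]; j=4 S=164.8162 intr=0.0000 cont=0.0000 V=0.0000[hold]; j=5 S=276.9877 intr=0.0000 cont=0.0000 V=0.0000[hold]  S*(5)=58.3551
k=4: j=0 S=26.7848 intr=90.6852 cont=90.2411 V=90.6852[EX]; j=1 S=45.0141 intr=72.4559 cont=72.0118 V=72.4559[EX]; j=2 S=75.6500 intr=41.8200 cont=43.0601 V=43.0601[hold]; j=3 S=127.1363 intr=0.0000 cont=12.8906 V=12.8906[hold]; j=4 S=213.6634 intr=0.0000 cont=0.0000 V=0.0000[hold]  S*(4)=45.0141
k=3: j=0 S=34.7231 intr=82.7469 cont=82.3028 V=82.7469[EX]; j=1 S=58.3551 intr=59.1149 cont=59.2177 V=59.2177[hold]; j=2 S=98.0707 intr=19.3993 cont=29.5918 V=29.5918[hold]; j=3 S=164.8162 intr=0.0000 cont=7.1568 V=7.1568[hold]  S*(3)=34.7231
k=2: j=0 S=45.0141 intr=72.4559 cont=72.0571 V=72.4559[EX]; j=1 S=75.6500 intr=41.8200 cont=45.9281 V=45.9281[hold]; j=2 S=127.1363 intr=0.0000 cont=19.5856 V=19.5856[hold]  S*(2)=45.0141
k=1: j=0 S=58.3551 intr=59.1149 cont=60.4826 V=60.4826[hold]; j=1 S=98.0707 intr=19.3993 cont=34.1367 V=34.1367[hold]  S*(1)=-
k=0: j=0 S=75.6500 intr=41.8200 cont=48.6347 V=48.6347[hold]  S*(0)=-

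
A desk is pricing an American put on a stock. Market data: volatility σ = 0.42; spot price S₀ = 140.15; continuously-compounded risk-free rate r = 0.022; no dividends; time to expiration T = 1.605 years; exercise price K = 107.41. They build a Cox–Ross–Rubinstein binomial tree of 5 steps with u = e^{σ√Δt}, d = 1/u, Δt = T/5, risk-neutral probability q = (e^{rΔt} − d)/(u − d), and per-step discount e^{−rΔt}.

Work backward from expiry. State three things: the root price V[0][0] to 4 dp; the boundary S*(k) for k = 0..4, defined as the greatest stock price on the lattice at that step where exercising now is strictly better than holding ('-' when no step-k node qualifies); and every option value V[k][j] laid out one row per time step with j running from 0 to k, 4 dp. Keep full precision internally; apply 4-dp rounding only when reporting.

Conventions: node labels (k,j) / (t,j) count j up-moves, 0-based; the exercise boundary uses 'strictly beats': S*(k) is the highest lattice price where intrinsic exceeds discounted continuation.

price = 10.6213
boundary = - - - 68.6373 54.1024
tree:
10.6213
16.8750 3.3122
26.0876 6.1266 0.0000
38.7727 11.3324 0.0000 0.0000
53.3076 20.9616 0.0000 0.0000 0.0000
64.7646 38.7727 0.0000 0.0000 0.0000 0.0000

Δt=0.32100, u=1.26866, d=0.78824, q=0.45554, disc=e^(-rΔt)=0.99296
k=5 terminal: V=max(K-S,0) → 64.7646 38.7727 0.0000 0.0000 0.0000 0.0000
k=4: j=0 S=54.1024 intr=53.3076 cont=52.5518 V=53.3076[EX]; j=1 S=87.0772 intr=20.3328 cont=20.9616 V=20.9616[hold]; j=2 S=140.1500 intr=0.0000 cont=0.0000 V=0.0000[hold]; j=3 S=225.5701 intr=0.0000 cont=0.0000 V=0.0000[hold]; j=4 S=363.0529 intr=0.0000 cont=0.0000 V=0.0000[hold]  S*(4)=54.1024
k=3: j=0 S=68.6373 intr=38.7727 cont=38.3012 V=38.7727[EX]; j=1 S=110.4712 intr=0.0000 cont=11.3324 V=11.3324[hold]; j=2 S=177.8023 intr=0.0000 cont=0.0000 V=0.0000[hold]; j=3 S=286.1711 intr=0.0000 cont=0.0000 V=0.0000[hold]  S*(3)=68.6373
k=2: j=0 S=87.0772 intr=20.3328 cont=26.0876 V=26.0876[hold]; j=1 S=140.1500 intr=0.0000 cont=6.1266 V=6.1266[hold]; j=2 S=225.5701 intr=0.0000 cont=0.0000 V=0.0000[hold]  S*(2)=-
k=1: j=0 S=110.4712 intr=0.0000 cont=16.8750 V=16.8750[hold]; j=1 S=177.8023 intr=0.0000 cont=3.3122 V=3.3122[hold]  S*(1)=-
k=0: j=0 S=140.1500 intr=0.0000 cont=10.6213 V=10.6213[hold]  S*(0)=-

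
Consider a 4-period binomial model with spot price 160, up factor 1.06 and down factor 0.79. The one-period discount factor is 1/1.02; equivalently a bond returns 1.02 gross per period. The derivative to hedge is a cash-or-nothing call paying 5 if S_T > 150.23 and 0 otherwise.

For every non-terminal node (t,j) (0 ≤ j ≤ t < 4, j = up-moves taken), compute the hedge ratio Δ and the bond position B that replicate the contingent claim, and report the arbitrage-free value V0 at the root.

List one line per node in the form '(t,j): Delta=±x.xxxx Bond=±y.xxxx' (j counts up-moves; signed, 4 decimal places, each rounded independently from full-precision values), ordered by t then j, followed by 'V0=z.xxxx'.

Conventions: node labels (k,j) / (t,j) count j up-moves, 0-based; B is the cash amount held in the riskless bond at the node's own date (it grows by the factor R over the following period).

(0,0): Delta=0.0352 Bond=-1.5035
(1,0): Delta=0.1022 Bond=-10.0037
(1,1): Delta=0.0265 Bond=-0.0606
(2,0): Delta=0.0000 Bond=0.0000
(2,1): Delta=0.1154 Bond=-11.9784
(2,2): Delta=0.0150 Bond=2.0107
(3,0): Delta=0.0000 Bond=0.0000
(3,1): Delta=0.0000 Bond=0.0000
(3,2): Delta=0.1304 Bond=-14.3428
(3,3): Delta=0.0000 Bond=4.9020
V0=4.1244

Risk-neutral probability p* = (R−d)/(u−d) = (1.02−0.79)/(1.06−0.79) = 0.8519.
Terminal payoffs: V(4,0)=0.0000, V(4,1)=0.0000, V(4,2)=0.0000, V(4,3)=5.0000, V(4,4)=5.0000
  t=3,j=0: stock 78.8862 → up 83.6194 (V=0.0000), down 62.3201 (V=0.0000). Price 0.0000; hedge Δ=0.0000, bond B=0.0000.
  t=3,j=1: stock 105.8474 → up 112.1982 (V=0.0000), down 83.6194 (V=0.0000). Price 0.0000; hedge Δ=0.0000, bond B=0.0000.
  t=3,j=2: stock 142.0230 → up 150.5444 (V=5.0000), down 112.1982 (V=0.0000). Price 4.1757; hedge Δ=0.1304, bond B=-14.3428.
  t=3,j=3: stock 190.5626 → up 201.9963 (V=5.0000), down 150.5444 (V=5.0000). Price 4.9020; hedge Δ=0.0000, bond B=4.9020.
  t=2,j=0: stock 99.8560 → up 105.8474 (V=0.0000), down 78.8862 (V=0.0000). Price 0.0000; hedge Δ=0.0000, bond B=0.0000.
  t=2,j=1: stock 133.9840 → up 142.0230 (V=4.1757), down 105.8474 (V=0.0000). Price 3.4874; hedge Δ=0.1154, bond B=-11.9784.
  t=2,j=2: stock 179.7760 → up 190.5626 (V=4.9020), down 142.0230 (V=4.1757). Price 4.7004; hedge Δ=0.0150, bond B=2.0107.
  t=1,j=0: stock 126.4000 → up 133.9840 (V=3.4874), down 99.8560 (V=0.0000). Price 2.9125; hedge Δ=0.1022, bond B=-10.0037.
  t=1,j=1: stock 169.6000 → up 179.7760 (V=4.7004), down 133.9840 (V=3.4874). Price 4.4320; hedge Δ=0.0265, bond B=-0.0606.
  t=0,j=0: stock 160.0000 → up 169.6000 (V=4.4320), down 126.4000 (V=2.9125). Price 4.1244; hedge Δ=0.0352, bond B=-1.5035.
Sanity check at the root: Δ(0,0)·S0 + B(0,0) reproduces V0 = 4.1244.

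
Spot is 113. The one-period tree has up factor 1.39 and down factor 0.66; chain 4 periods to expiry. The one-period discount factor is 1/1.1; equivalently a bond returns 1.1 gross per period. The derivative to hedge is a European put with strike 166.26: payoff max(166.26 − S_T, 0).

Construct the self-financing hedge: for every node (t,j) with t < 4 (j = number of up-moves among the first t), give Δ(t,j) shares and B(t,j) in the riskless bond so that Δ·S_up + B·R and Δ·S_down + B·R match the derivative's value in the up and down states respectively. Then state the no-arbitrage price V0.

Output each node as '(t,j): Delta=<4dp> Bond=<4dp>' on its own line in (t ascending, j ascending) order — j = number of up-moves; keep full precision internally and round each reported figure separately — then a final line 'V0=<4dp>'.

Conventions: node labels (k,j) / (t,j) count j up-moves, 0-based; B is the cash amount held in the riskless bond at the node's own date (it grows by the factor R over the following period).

Arbitrage-free pricing uses the up-move probability p* = (R−d)/(u−d) = 0.6027, discounting each step at R = 1.1.
Payoffs at expiry: V(4,0)=144.8185, V(4,1)=121.1030, V(4,2)=71.1566, V(4,3)=0.0000, V(4,4)=0.0000
Node (3,0) S=32.4870: V=(p*·121.1030+(1−p*)·144.8185)/1.1=118.6584; Δ=(121.1030−144.8185)/(45.1570−21.4415)=-1.0000; B=V−Δ·S=151.1455
Node (3,1) S=68.4197: V=(p*·71.1566+(1−p*)·121.1030)/1.1=82.7258; Δ=(71.1566−121.1030)/(95.1034−45.1570)=-1.0000; B=V−Δ·S=151.1455
Node (3,2) S=144.0960: V=(p*·0.0000+(1−p*)·71.1566)/1.1=25.6979; Δ=(0.0000−71.1566)/(200.2935−95.1034)=-0.6765; B=V−Δ·S=123.1727
Node (3,3) S=303.4749: V=(p*·0.0000+(1−p*)·0.0000)/1.1=0.0000; Δ=(0.0000−0.0000)/(421.8302−200.2935)=0.0000; B=V−Δ·S=0.0000
Node (2,0) S=49.2228: V=(p*·82.7258+(1−p*)·118.6584)/1.1=88.1822; Δ=(82.7258−118.6584)/(68.4197−32.4870)=-1.0000; B=V−Δ·S=137.4050
Node (2,1) S=103.6662: V=(p*·25.6979+(1−p*)·82.7258)/1.1=43.9571; Δ=(25.6979−82.7258)/(144.0960−68.4197)=-0.7536; B=V−Δ·S=122.0774
Node (2,2) S=218.3273: V=(p*·0.0000+(1−p*)·25.6979)/1.1=9.2807; Δ=(0.0000−25.6979)/(303.4749−144.0960)=-0.1612; B=V−Δ·S=44.4833
Node (1,0) S=74.5800: V=(p*·43.9571+(1−p*)·88.1822)/1.1=55.9327; Δ=(43.9571−88.1822)/(103.6662−49.2228)=-0.8123; B=V−Δ·S=116.5150
Node (1,1) S=157.0700: V=(p*·9.2807+(1−p*)·43.9571)/1.1=20.9602; Δ=(9.2807−43.9571)/(218.3273−103.6662)=-0.3024; B=V−Δ·S=68.4622
Node (0,0) S=113.0000: V=(p*·20.9602+(1−p*)·55.9327)/1.1=31.6849; Δ=(20.9602−55.9327)/(157.0700−74.5800)=-0.4240; B=V−Δ·S=79.5924
As a check, the time-0 holding Δ(0,0)·S0 + B(0,0) comes to 31.6849 — exactly V0.

(0,0): Delta=-0.4240 Bond=79.5924
(1,0): Delta=-0.8123 Bond=116.5150
(1,1): Delta=-0.3024 Bond=68.4622
(2,0): Delta=-1.0000 Bond=137.4050
(2,1): Delta=-0.7536 Bond=122.0774
(2,2): Delta=-0.1612 Bond=44.4833
(3,0): Delta=-1.0000 Bond=151.1455
(3,1): Delta=-1.0000 Bond=151.1455
(3,2): Delta=-0.6765 Bond=123.1727
(3,3): Delta=0.0000 Bond=0.0000
V0=31.6849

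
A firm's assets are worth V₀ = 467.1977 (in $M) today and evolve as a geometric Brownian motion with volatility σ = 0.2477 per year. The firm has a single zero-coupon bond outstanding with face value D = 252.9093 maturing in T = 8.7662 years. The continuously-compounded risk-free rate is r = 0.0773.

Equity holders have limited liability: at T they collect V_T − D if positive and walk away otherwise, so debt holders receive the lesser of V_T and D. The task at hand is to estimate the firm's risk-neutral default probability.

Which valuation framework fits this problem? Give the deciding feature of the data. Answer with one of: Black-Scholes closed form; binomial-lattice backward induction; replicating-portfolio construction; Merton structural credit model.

framework: Merton structural credit model

Key observation: the question is about default risk generated by asset-value dynamics against a debt face of 252.9093 — the structural framework prices exactly that.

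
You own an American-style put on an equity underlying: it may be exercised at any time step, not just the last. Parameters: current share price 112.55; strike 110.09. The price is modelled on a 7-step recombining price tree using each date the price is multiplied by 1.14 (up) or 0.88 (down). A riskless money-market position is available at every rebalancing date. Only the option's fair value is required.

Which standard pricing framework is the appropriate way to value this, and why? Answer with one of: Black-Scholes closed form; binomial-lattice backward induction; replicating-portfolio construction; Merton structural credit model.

framework: binomial-lattice backward induction

Key observation: an American put (K = 110.09, S₀ = 112.55) on a 7-date tree has no closed form — the optimal stopping decision is embedded and must be resolved recursively from expiry.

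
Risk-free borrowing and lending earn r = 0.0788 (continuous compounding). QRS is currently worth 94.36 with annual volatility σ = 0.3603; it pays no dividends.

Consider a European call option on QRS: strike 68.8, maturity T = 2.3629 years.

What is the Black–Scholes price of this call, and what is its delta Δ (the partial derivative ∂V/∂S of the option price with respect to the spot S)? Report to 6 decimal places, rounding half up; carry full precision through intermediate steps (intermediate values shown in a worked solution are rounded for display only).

price = 41.188804
Δ = 0.881697

σ√T = 0.3603·√2.3629 = 0.553843
d₁ = (ln(S/K) + (r+σ²/2)T) / (σ√T) = (ln(94.36/68.8) + (0.0788+0.3603²/2)·2.3629) / 0.553843 = (0.315914 + 0.339568) / 0.553843 = 1.183514
d₂ = d₁ − σ√T = 1.183514 − 0.553843 = 0.629671
e^{−rT} = 0.830110
N(d₁) = 0.881697,  N(d₂) = 0.735545
Call price V = S·N(d₁) − K·e^{−rT}·N(d₂) = 83.196949 − 42.008146 = 41.188804
Δ = N(d₁) = 0.881697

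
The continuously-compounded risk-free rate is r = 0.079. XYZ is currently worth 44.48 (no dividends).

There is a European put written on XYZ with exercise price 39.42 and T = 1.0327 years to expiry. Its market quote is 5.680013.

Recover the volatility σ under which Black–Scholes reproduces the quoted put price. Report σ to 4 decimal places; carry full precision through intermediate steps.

At σ = 0.5705 the Black–Scholes value reproduces the quote:
σ√T = 0.5705·√1.0327 = 0.579753
d₁ = (ln(S/K) + (r+σ²/2)T) / (σ√T) = (ln(44.48/39.42) + (0.079+0.5705²/2)·1.0327) / 0.579753 = (0.120766 + 0.249640) / 0.579753 = 0.638904
d₂ = d₁ − σ√T = 0.638904 − 0.579753 = 0.059151
e^{−rT} = 0.921656
N(−d₁) = 0.261443,  N(−d₂) = 0.476416
V = K·e^{−rT}·N(−d₂) − S·N(−d₁) = 17.308986 − 11.628973 = 5.680013 (equal to the quote); since ∂V/∂σ > 0 for all σ, the implied volatility is unique

sigma = 0.5705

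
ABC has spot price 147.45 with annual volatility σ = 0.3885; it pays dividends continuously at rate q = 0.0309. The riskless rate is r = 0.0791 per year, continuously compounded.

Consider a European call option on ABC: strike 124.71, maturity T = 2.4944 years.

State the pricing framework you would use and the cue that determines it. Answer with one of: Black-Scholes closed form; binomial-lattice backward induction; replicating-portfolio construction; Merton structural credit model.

framework: Black-Scholes closed form

Key observation: the instrument is a plain European call (strike 124.71) on a lognormal asset; the exact continuous-time formula applies directly.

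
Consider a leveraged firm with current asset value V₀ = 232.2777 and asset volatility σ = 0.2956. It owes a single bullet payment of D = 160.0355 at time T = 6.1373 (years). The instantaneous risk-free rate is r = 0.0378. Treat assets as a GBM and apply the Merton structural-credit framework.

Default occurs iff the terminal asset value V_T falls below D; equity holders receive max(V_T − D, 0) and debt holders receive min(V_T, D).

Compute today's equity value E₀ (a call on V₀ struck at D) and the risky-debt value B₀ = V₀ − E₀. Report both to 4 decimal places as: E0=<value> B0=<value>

E0=119.2584 B0=113.0193

Equity is a call on the firm's assets struck at D = 160.0355:
d₁ = [ln(V₀/D) + (r + σ²/2)T] / (σ√T)
   = [ln(232.2777/160.0355) + (0.0378 + 0.5·0.2956²)·6.1373] / (0.2956·√6.1373)
   = [0.372538 + 0.500127] / 0.732307 = 1.191665
d₂ = d₁ − σ√T = 1.191665 − 0.732307 = 0.459358
N(d₁) = 0.883304,  N(d₂) = 0.677012,  e^(−rT) = 0.792954
E₀ = V₀·N(d₁) − D·e^(−rT)·N(d₂)
   = 232.2777·0.883304 − 160.0355·0.792954·0.677012 = 119.258444
B₀ = V₀ − E₀ = 232.2777 − 119.258444 = 113.019256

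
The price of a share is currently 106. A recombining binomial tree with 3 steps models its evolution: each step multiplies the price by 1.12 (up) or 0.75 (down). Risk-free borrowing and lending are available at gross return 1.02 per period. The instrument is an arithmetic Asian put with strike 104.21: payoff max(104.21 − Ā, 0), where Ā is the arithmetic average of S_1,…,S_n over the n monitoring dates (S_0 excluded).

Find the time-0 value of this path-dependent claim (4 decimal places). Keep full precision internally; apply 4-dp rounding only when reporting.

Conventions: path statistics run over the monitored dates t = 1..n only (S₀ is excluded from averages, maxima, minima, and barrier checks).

price = 6.7559

Set p* = 0.7297 (from d < R < u); the path-dependent value is the discounted p*-expectation over all price paths.
Enumerate all 2^3 = 8 price paths (U = up ×1.12, D = down ×0.75); each path with k up-moves has probability p*^k·(1−p*)^(3−k).
DDD: Ā=61.2812, payoff=42.9288, prob=0.019742
UDD: Ā=91.5133, payoff=12.6967, prob=0.053304
DUD: Ā=78.4400, payoff=25.7700, prob=0.053304
UUD: Ā=117.1371, payoff=0.0000, prob=0.143920
DDU: Ā=68.6350, payoff=35.5750, prob=0.053304
UDU: Ā=102.4949, payoff=1.7151, prob=0.143920
DUU: Ā=89.4216, payoff=14.7884, prob=0.143920
UUU: Ā=133.5363, payoff=0.0000, prob=0.388585
Price = Σ prob·payoff / R^3 = 7.169398 / 1.061208 = 6.7559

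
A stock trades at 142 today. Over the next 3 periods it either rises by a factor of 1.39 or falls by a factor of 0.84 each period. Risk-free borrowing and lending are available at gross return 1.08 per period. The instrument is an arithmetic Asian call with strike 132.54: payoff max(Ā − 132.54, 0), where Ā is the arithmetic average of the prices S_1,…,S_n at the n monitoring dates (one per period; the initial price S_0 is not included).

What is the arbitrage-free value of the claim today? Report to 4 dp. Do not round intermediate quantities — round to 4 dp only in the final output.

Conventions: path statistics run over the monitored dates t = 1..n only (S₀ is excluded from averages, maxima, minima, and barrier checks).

price = 32.4055

With p* = (R−d)/(u−d) = 0.4364, sum probability × payoff across the paths and divide by R^3.
Enumerate all 2^3 = 8 price paths (U = up ×1.39, D = down ×0.84); each path with k up-moves has probability p*^k·(1−p*)^(3−k).
DDD: Ā=101.2131, payoff=0.0000, prob=0.179059
UDD: Ā=167.4835, payoff=34.9435, prob=0.138627
DUD: Ā=141.4502, payoff=8.9102, prob=0.138627
UUD: Ā=234.0664, payoff=101.5264, prob=0.107324
DDU: Ā=119.5822, payoff=0.0000, prob=0.138627
UDU: Ā=197.8800, payoff=65.3400, prob=0.107324
DUU: Ā=171.8467, payoff=39.3067, prob=0.107324
UUU: Ā=284.3654, payoff=151.8254, prob=0.083089
Price = Σ prob·payoff / R^3 = 40.821649 / 1.259712 = 32.4055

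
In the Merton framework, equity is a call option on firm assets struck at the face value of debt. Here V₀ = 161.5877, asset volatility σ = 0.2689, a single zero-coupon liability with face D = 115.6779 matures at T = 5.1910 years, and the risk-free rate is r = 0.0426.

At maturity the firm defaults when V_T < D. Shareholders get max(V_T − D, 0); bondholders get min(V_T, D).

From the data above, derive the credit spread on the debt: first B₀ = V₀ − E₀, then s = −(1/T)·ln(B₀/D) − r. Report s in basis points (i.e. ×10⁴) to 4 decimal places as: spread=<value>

spread=156.4092

Apply the equity-as-call identities (strike 115.6779, horizon 5.1910 years):
d₁ = [ln(V₀/D) + (r + σ²/2)T] / (σ√T)
   = [ln(161.5877/115.6779) + (0.0426 + 0.5·0.2689²)·5.1910] / (0.2689·√5.1910)
   = [0.334238 + 0.408810] / 0.612655 = 1.212832
d₂ = d₁ − σ√T = 1.212832 − 0.612655 = 0.600177
N(d₁) = 0.887403,  N(d₂) = 0.725806,  e^(−rT) = 0.801607
E₀ = V₀·N(d₁) − D·e^(−rT)·N(d₂)
   = 161.5877·0.887403 − 115.6779·0.801607·0.725806 = 76.090724
B₀ = V₀ − E₀ = 161.5877 − 76.090724 = 85.496976
spread = −(1/T)·ln(B₀/D) − r = −(1/5.1910)·ln(85.496976/115.6779) − 0.0426 = 0.01564092
in basis points: 0.01564092 × 10⁴ = 156.4092 bp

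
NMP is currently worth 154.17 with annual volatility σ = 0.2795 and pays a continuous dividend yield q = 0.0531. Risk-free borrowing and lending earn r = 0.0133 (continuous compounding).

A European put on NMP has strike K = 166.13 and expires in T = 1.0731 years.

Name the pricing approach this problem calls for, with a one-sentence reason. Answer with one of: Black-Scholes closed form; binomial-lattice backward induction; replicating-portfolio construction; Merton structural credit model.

framework: Black-Scholes closed form

Key observation: a European claim on NMP (strike 166.13) — a lognormal (GBM) underlying with constant rate and volatility — has an exact closed-form value; no lattice or capital structure is involved.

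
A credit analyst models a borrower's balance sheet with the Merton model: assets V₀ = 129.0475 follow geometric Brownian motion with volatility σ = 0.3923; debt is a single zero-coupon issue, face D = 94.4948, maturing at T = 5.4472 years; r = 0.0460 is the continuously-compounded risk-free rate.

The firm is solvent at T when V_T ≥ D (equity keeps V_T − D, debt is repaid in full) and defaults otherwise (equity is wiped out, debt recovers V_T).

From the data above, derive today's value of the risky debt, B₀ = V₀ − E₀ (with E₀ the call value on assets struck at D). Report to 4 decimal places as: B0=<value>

Equity is a call on the firm's assets struck at D = 94.4948:
d₁ = [ln(V₀/D) + (r + σ²/2)T] / (σ√T)
   = [ln(129.0475/94.4948) + (0.0460 + 0.5·0.3923²)·5.4472] / (0.3923·√5.4472)
   = [0.311636 + 0.669731] / 0.915598 = 1.071831
d₂ = d₁ − σ√T = 1.071831 − 0.915598 = 0.156233
N(d₁) = 0.858102,  N(d₂) = 0.562075,  e^(−rT) = 0.778356
E₀ = V₀·N(d₁) − D·e^(−rT)·N(d₂)
   = 129.0475·0.858102 − 94.4948·0.778356·0.562075 = 69.394953
B₀ = V₀ − E₀ = 129.0475 − 69.394953 = 59.652547

B0=59.6525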